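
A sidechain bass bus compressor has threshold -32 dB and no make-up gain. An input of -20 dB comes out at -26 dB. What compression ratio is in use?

Input overshoot = -20 − (-32) = 12 dB; output overshoot = -26 − (-32) = 6 dB.
Ratio = 12 / 6 = 2.

2:1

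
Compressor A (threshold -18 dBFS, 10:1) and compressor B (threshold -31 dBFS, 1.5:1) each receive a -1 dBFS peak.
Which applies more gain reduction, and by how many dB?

A, by 5.3 dB

A: 17 dB over, compressed to 1.7 dB over, so 15.3 dB of GR.
B: 30 dB over, compressed to 20 dB over, so 10 dB of GR.
A applies 5.3 dB more gain reduction.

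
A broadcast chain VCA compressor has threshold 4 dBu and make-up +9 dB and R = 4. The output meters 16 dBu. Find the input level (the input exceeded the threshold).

16 dBu

Before make-up, the level was 16 − 9 = 7 dBu.
That's 3 dB above the 4 dBu threshold.
Input overshoot = R × output overshoot = 12 dB → input = 4 + 12 = 16 dBu.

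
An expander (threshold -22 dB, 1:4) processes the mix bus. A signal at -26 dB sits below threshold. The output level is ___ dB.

-38 dB

Below threshold, a 1:4 expander applies gain = (4−1)×(T − x) of attenuation.
(4−1) × 4 = 12 dB, so output = -26 − 12 = -38 dB.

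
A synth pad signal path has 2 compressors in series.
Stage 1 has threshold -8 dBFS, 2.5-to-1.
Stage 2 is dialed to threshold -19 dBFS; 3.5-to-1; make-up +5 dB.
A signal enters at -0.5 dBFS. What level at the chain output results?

Stage 1: overshoot 7.5 dB → 7.5/2.5 = 3 dB → -5 dBFS.
Stage 2: -5 dBFS is 14 dB over -19 dBFS; at 3.5:1 that becomes 4 dB over, giving -15 dBFS; +5 dB make-up → -10 dBFS.

-10 dBFS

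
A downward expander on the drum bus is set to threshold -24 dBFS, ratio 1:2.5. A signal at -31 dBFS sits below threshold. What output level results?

Below threshold, a 1:2.5 expander applies gain = (2.5−1)×(T − x) of attenuation.
(2.5−1) × 7 = 10.5 dB, so output = -31 − 10.5 = -41.5 dBFS.

-41.5 dBFS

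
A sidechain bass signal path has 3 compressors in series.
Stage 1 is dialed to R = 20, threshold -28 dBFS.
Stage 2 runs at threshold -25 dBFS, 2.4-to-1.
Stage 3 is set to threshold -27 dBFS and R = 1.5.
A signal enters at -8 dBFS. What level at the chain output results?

-27 dBFS

Stage 1: -8 dBFS is 20 dB over -28 dBFS; at 20:1 that becomes 1 dB over, giving -27 dBFS.
Stage 2: below threshold (-27 ≤ -25); passes unchanged; output -27 dBFS.
Stage 3: -27 dBFS is at or below the -27 dBFS threshold — no compression; output -27 dBFS.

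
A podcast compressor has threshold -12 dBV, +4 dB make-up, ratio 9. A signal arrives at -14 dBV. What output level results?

-14 dBV is 2 dB below the -12 dBV threshold, so no gain reduction is applied.
Make-up gain adds 4 dB: -14 + 4 = -10 dBV.

-10 dBV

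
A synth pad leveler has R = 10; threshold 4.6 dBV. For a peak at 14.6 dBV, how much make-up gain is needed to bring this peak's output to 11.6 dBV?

The peak compresses to 4.6 + 10/10 = 5.6 dBV.
To reach 11.6 dBV requires 11.6 − 5.6 = 6 dB of make-up.

6 dB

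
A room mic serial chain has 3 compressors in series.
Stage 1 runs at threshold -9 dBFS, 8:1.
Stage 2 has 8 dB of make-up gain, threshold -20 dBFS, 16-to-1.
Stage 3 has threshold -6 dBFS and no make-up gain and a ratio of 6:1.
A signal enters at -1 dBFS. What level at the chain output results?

-11.25 dBFS

Stage 1: 8 dB above -9 dBFS, reduced 8:1 to 1 dB above → -8 dBFS.
Stage 2: -8 dBFS is 12 dB over -20 dBFS; at 16:1 that becomes 0.75 dB over, giving -19.25 dBFS; +8 dB make-up → -11.25 dBFS.
Stage 3: -11.25 dBFS ≤ -6 dBFS, so stage 3 doesn't engage; output -11.25 dBFS.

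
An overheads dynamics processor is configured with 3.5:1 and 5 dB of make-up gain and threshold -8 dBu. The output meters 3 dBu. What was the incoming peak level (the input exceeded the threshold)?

Before make-up, the level was 3 − 5 = -2 dBu.
That's 6 dB above the -8 dBu threshold.
Before 3.5:1 compression the overshoot was 6 × 3.5 = 21 dB, so input = -8 + 21 = 13 dBu.

13 dBu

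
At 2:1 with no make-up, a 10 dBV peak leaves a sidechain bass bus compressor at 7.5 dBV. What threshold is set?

5 dBV

Let T be the threshold. Output overshoot = (input overshoot)/R, so 7.5 − T = (10 − T)/2.
2·(7.5 − T) = 10 − T → 1·T = 15 − 10 = 5.
T = 5/1 = 5 dBV.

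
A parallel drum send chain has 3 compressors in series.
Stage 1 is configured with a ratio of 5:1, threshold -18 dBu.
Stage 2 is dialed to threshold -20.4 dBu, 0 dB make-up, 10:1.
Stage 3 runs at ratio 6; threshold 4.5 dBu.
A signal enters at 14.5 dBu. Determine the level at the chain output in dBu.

-19.51 dBu

Stage 1: 32.5 dB above -18 dBu, reduced 5:1 to 6.5 dB above → -11.5 dBu.
Stage 2: -11.5 dBu is 8.9 dB over -20.4 dBu; at 10:1 that becomes 0.89 dB over, giving -19.51 dBu.
Stage 3: -19.51 dBu is at or below the 4.5 dBu threshold — no compression; output -19.51 dBu.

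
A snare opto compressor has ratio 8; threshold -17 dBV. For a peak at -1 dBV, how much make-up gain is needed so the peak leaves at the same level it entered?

Overshoot 16 dB → 16/8 = 2 dB after compression, so the compressed level is -17 + 2 = -15 dBV.
Make-up = target − compressed = -1 − (-15) = 14 dB.

14 dB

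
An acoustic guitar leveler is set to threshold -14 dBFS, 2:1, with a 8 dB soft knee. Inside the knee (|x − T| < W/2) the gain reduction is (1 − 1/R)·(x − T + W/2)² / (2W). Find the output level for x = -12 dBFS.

-13.125 dBFS

x − T + W/2 = -12 − (-14) + 4 = 6.
GR = (1 − 1/2) × 6² / 16 = 0.5 × 36 / 16 = 1.125 dB.
Output = -12 − 1.125 = -13.125 dBFS.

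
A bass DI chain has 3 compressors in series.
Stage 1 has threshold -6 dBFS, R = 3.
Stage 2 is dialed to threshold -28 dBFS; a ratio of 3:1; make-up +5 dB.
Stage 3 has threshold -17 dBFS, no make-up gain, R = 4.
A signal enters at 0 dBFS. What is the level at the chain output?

-16.5 dBFS

Stage 1: 6 dB above -6 dBFS, reduced 3:1 to 2 dB above → -4 dBFS.
Stage 2: overshoot 24 dB → 24/3 = 8 dB → -20 dBFS; +5 dB make-up → -15 dBFS.
Stage 3: 2 dB above -17 dBFS, reduced 4:1 to 0.5 dB above → -16.5 dBFS.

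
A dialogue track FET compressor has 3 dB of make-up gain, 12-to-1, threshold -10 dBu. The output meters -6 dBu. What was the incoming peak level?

Remove make-up: -6 − 3 = -9 dBu.
That's 1 dB above the -10 dBu threshold.
Undo the ratio: input overshoot = 1 × 12 = 12 dB, giving input = 2 dBu.

2 dBu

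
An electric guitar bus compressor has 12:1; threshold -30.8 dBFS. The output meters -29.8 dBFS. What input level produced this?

-18.8 dBFS

That's 1 dB above the -30.8 dBFS threshold.
Before 12:1 compression the overshoot was 1 × 12 = 12 dB, so input = -30.8 + 12 = -18.8 dBFS.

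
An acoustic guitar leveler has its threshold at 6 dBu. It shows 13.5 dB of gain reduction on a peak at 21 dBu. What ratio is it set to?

Input overshoot = 21 − 6 = 15 dB.
Output overshoot = 15 − 13.5 = 1.5 dB.
Ratio = input overshoot / output overshoot = 15 / 1.5 = 10.

10:1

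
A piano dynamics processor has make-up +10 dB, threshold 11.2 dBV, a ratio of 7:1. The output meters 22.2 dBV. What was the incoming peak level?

Before make-up, the level was 22.2 − 10 = 12.2 dBV.
Post-compression overshoot = 12.2 − 11.2 = 1 dB.
Before 7:1 compression the overshoot was 1 × 7 = 7 dB, so input = 11.2 + 7 = 18.2 dBV.

18.2 dBV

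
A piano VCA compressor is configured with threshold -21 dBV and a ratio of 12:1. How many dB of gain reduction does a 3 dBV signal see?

The signal is 24 dB above threshold.
A 12:1 ratio leaves 2 dB of that excess.
Gain reduction = 24 − 2 = 22 dB.

22 dB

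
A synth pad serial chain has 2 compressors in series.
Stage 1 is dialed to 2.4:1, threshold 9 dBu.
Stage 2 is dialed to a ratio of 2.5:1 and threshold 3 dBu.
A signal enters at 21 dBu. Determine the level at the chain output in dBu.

Stage 1: overshoot 12 dB → 12/2.4 = 5 dB → 14 dBu.
Stage 2: 11 dB above 3 dBu, reduced 2.5:1 to 4.4 dB above → 7.4 dBu.

7.4 dBu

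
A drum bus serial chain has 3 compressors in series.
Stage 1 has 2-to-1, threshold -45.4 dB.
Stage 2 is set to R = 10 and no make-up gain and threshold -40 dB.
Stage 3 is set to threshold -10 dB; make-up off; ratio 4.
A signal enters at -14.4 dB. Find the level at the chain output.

-38.99 dB

Stage 1: -14.4 dB is 31 dB over -45.4 dB; at 2:1 that becomes 15.5 dB over, giving -29.9 dB.
Stage 2: -29.9 dB is 10.1 dB over -40 dB; at 10:1 that becomes 1.01 dB over, giving -38.99 dB.
Stage 3: below threshold (-38.99 ≤ -10); passes unchanged; output -38.99 dB.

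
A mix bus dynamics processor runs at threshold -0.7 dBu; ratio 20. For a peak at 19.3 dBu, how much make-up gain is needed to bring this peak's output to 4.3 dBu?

Without make-up, output = threshold + overshoot/20 = -0.7 + 1 = 0.3 dBu.
Gap to target: 4 dB.

4 dB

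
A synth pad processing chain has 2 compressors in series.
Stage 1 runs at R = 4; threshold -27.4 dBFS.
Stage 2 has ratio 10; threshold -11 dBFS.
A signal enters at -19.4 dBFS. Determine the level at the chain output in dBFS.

-25.4 dBFS

Stage 1: 8 dB above -27.4 dBFS, reduced 4:1 to 2 dB above → -25.4 dBFS.
Stage 2: -25.4 dBFS is at or below the -11 dBFS threshold — no compression; output -25.4 dBFS.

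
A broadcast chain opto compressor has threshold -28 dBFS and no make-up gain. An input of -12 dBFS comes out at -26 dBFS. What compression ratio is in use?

Input overshoot = -12 − (-28) = 16 dB; output overshoot = -26 − (-28) = 2 dB.
Ratio = 16 / 2 = 8.

8:1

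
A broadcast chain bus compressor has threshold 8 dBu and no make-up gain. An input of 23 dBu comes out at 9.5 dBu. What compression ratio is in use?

Input overshoot = 23 − 8 = 15 dB; output overshoot = 9.5 − 8 = 1.5 dB.
Ratio = 15 / 1.5 = 10.

10:1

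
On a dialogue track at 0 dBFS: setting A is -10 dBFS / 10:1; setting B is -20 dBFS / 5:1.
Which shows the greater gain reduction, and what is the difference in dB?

A: GR = 10 − 10/10 = 9 dB.
B: GR = 20 − 20/5 = 16 dB.
B applies 7 dB more gain reduction.

B, by 7 dB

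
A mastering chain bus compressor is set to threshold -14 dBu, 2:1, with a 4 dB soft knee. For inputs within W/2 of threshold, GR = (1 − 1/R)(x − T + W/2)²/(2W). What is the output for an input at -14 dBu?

-14.25 dBu

x − T + W/2 = -14 − (-14) + 2 = 2.
GR = (1 − 1/2) × 2² / 8 = 0.5 × 4 / 8 = 0.25 dB.
Output = -14 − 0.25 = -14.25 dBu.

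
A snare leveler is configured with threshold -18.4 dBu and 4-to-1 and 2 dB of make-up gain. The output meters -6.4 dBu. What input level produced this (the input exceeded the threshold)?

21.6 dBu

Remove make-up: -6.4 − 2 = -8.4 dBu.
The compressed level sits -8.4 − (-18.4) = 10 dB over threshold.
Before 4:1 compression the overshoot was 10 × 4 = 40 dB, so input = -18.4 + 40 = 21.6 dBu.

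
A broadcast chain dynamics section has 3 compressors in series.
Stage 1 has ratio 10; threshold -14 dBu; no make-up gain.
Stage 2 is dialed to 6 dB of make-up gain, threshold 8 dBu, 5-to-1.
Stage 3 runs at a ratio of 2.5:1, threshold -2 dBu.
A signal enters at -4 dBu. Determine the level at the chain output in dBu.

Stage 1: overshoot 10 dB → 10/10 = 1 dB → -13 dBu.
Stage 2: below threshold (-13 ≤ 8); passes unchanged; make-up brings it to -7 dBu.
Stage 3: -7 dBu is at or below the -2 dBu threshold — no compression; output -7 dBu.

-7 dBu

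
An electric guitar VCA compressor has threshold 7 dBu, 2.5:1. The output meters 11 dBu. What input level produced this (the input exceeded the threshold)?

That's 4 dB above the 7 dBu threshold.
Undo the ratio: input overshoot = 4 × 2.5 = 10 dB, giving input = 17 dBu.

17 dBu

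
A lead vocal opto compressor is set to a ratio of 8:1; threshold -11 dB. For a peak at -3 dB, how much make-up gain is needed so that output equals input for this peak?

7 dB

The peak compresses to -11 + 8/8 = -10 dB.
To reach -3 dB requires -3 − (-10) = 7 dB of make-up.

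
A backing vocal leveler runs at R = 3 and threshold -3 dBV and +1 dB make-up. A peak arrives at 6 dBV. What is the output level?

Overshoot: 6 − (-3) = 9 dB.
The 9 dB excess becomes 3 dB after 3:1 reduction.
Output = -3 + 3 = 0 dBV; make-up adds 1 dB, giving 1 dBV.

1 dBV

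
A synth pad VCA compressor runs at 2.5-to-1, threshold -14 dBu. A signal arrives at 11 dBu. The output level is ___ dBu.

-4 dBu

The input is 25 dB above the -14 dBu threshold.
The 25 dB excess becomes 10 dB after 2.5:1 reduction.
That puts the output at -4 dBu.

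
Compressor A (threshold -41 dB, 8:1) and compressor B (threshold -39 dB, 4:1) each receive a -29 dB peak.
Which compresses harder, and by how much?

A: GR = 12 − 12/8 = 10.5 dB.
B: GR = 10 − 10/4 = 7.5 dB.
A applies 3 dB more gain reduction.

A, by 3 dB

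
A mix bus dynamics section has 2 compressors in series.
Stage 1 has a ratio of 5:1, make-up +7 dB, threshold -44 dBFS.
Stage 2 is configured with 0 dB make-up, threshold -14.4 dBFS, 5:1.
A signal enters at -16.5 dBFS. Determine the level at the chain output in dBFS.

-31.5 dBFS

Stage 1: 27.5 dB above -44 dBFS, reduced 5:1 to 5.5 dB above → -38.5 dBFS; +7 dB make-up → -31.5 dBFS.
Stage 2: -31.5 dBFS is at or below the -14.4 dBFS threshold — no compression; output -31.5 dBFS.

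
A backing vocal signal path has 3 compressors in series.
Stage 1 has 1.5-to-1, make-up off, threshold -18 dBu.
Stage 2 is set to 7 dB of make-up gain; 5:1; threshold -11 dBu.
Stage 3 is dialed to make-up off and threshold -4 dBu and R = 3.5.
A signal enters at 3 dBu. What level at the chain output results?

Stage 1: 21 dB above -18 dBu, reduced 1.5:1 to 14 dB above → -4 dBu.
Stage 2: 7 dB above -11 dBu, reduced 5:1 to 1.4 dB above → -9.6 dBu; +7 dB make-up → -2.6 dBu.
Stage 3: -2.6 dBu is 1.4 dB over -4 dBu; at 3.5:1 that becomes 0.4 dB over, giving -3.6 dBu.

-3.6 dBu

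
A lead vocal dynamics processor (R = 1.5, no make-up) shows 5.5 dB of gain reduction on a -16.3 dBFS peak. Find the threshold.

Input is 16.5 dB above T (since output overshoot × R = input overshoot: (-21.8 − T)·1.5 = -16.3 − T gives T = -32.8 dBFS).
Check: -32.8 + (-16.3 − (-32.8))/1.5 = -32.8 + 11 = -21.8 dBFS. ✓

-32.8 dBFS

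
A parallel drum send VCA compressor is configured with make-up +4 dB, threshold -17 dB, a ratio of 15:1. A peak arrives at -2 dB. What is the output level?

The input is 15 dB above the -17 dB threshold.
The 15 dB excess becomes 1 dB after 15:1 reduction.
So the level is -17 + 1 = -16 dB; make-up adds 4 dB, giving -12 dB.

-12 dB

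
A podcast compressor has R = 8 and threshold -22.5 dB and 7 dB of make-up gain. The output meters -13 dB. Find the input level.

Stripping the +7 dB make-up gives -20 dB at the gain stage.
That's 2.5 dB above the -22.5 dB threshold.
Input overshoot = R × output overshoot = 20 dB → input = -22.5 + 20 = -2.5 dB.

-2.5 dB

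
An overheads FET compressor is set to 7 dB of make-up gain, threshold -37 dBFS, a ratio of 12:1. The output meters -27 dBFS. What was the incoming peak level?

Remove make-up: -27 − 7 = -34 dBFS.
That's 3 dB above the -37 dBFS threshold.
Input overshoot = R × output overshoot = 36 dB → input = -37 + 36 = -1 dBFS.

-1 dBFS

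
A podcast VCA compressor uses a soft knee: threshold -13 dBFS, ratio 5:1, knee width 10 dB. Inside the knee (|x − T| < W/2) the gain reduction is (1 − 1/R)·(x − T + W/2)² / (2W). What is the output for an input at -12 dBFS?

-13.44 dBFS

x − T + W/2 = -12 − (-13) + 5 = 6.
GR = (1 − 1/5) × 6² / 20 = 0.8 × 36 / 20 = 1.44 dB.
Output = -12 − 1.44 = -13.44 dBFS.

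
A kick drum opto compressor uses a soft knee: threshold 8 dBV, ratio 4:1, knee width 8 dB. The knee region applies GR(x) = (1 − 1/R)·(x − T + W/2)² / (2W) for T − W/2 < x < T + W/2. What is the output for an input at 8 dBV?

x − T + W/2 = 8 − 8 + 4 = 4.
GR = (1 − 1/4) × 4² / 16 = 0.75 × 16 / 16 = 0.75 dB.
Output = 8 − 0.75 = 7.25 dBV.

7.25 dBV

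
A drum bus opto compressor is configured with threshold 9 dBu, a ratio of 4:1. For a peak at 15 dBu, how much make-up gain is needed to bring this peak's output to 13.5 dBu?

The peak compresses to 9 + 6/4 = 10.5 dBu.
To reach 13.5 dBu requires 13.5 − 10.5 = 3 dB of make-up.

3 dB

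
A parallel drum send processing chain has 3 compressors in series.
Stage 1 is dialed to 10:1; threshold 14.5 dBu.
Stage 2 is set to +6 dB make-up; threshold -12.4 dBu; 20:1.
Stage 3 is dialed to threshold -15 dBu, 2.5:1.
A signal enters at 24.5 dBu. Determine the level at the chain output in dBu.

Stage 1: 24.5 dBu is 10 dB over 14.5 dBu; at 10:1 that becomes 1 dB over, giving 15.5 dBu.
Stage 2: 15.5 dBu is 27.9 dB over -12.4 dBu; at 20:1 that becomes 1.395 dB over, giving -11.005 dBu; +6 dB make-up → -5.005 dBu.
Stage 3: 9.995 dB above -15 dBu, reduced 2.5:1 to 3.998 dB above → -11.002 dBu.

-11.002 dBu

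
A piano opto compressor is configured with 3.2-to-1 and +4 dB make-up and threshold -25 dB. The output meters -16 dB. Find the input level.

Before make-up, the level was -16 − 4 = -20 dB.
The compressed level sits -20 − (-25) = 5 dB over threshold.
Input overshoot = R × output overshoot = 16 dB → input = -25 + 16 = -9 dB.

-9 dB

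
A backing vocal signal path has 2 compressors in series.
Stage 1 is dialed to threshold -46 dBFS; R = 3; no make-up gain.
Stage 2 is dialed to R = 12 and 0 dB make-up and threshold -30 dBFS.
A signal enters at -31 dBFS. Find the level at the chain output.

Stage 1: overshoot 15 dB → 15/3 = 5 dB → -41 dBFS.
Stage 2: below threshold (-41 ≤ -30); passes unchanged; output -41 dBFS.

-41 dBFS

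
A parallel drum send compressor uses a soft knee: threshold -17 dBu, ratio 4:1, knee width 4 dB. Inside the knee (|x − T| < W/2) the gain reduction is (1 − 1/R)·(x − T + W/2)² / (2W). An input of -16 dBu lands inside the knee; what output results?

-16.84375 dBu

x − T + W/2 = -16 − (-17) + 2 = 3.
GR = (1 − 1/4) × 3² / 8 = 0.75 × 9 / 8 = 0.84375 dB.
Output = -16 − 0.84375 = -16.84375 dBu.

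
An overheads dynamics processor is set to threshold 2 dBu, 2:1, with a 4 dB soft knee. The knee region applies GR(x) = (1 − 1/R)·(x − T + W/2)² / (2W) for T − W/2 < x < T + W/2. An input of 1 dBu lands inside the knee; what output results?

0.9375 dBu

x − T + W/2 = 1 − 2 + 2 = 1.
GR = (1 − 1/2) × 1² / 8 = 0.5 × 1 / 8 = 0.0625 dB.
Output = 1 − 0.0625 = 0.9375 dBu.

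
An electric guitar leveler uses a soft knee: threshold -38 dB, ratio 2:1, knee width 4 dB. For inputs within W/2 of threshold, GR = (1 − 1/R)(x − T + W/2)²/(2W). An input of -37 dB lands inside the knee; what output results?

x − T + W/2 = -37 − (-38) + 2 = 3.
GR = (1 − 1/2) × 3² / 8 = 0.5 × 9 / 8 = 0.5625 dB.
Output = -37 − 0.5625 = -37.5625 dB.

-37.5625 dB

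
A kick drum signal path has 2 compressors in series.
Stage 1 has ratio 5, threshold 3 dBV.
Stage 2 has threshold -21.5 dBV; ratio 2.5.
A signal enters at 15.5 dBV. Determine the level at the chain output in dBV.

-10.7 dBV

Stage 1: 15.5 dBV is 12.5 dB over 3 dBV; at 5:1 that becomes 2.5 dB over, giving 5.5 dBV.
Stage 2: 27 dB above -21.5 dBV, reduced 2.5:1 to 10.8 dB above → -10.7 dBV.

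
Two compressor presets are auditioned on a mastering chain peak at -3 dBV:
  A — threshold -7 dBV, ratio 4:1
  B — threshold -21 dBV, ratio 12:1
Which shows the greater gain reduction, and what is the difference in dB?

A: overshoot 4 dB → output overshoot 1 dB → GR 3 dB.
B: overshoot 18 dB → output overshoot 1.5 dB → GR 16.5 dB.
B reduces 13.5 dB more.

B, by 13.5 dB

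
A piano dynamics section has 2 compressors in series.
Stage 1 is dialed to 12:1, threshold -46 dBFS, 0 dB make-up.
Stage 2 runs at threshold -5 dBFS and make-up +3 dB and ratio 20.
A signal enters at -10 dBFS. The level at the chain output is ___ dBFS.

-40 dBFS

Stage 1: -10 dBFS is 36 dB over -46 dBFS; at 12:1 that becomes 3 dB over, giving -43 dBFS.
Stage 2: -43 dBFS ≤ -5 dBFS, so stage 2 doesn't engage; make-up brings it to -40 dBFS.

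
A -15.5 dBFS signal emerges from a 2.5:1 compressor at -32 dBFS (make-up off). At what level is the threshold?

Let T be the threshold. Output overshoot = (input overshoot)/R, so -32 − T = (-15.5 − T)/2.5.
2.5·(-32 − T) = -15.5 − T → 1.5·T = -80 − (-15.5) = -64.5.
T = -64.5/1.5 = -43 dBFS.

-43 dBFS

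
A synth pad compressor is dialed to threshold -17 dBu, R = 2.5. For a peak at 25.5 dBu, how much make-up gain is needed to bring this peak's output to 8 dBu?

Overshoot 42.5 dB → 42.5/2.5 = 17 dB after compression, so the compressed level is -17 + 17 = 0 dBu.
Make-up = target − compressed = 8 − 0 = 8 dB.

8 dB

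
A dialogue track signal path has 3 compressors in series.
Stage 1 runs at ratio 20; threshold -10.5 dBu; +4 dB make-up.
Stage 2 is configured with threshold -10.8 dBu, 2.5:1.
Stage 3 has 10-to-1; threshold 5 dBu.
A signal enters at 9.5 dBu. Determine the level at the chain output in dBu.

Stage 1: 20 dB above -10.5 dBu, reduced 20:1 to 1 dB above → -9.5 dBu; +4 dB make-up → -5.5 dBu.
Stage 2: overshoot 5.3 dB → 5.3/2.5 = 2.12 dB → -8.68 dBu.
Stage 3: -8.68 dBu ≤ 5 dBu, so stage 3 doesn't engage; output -8.68 dBu.

-8.68 dBu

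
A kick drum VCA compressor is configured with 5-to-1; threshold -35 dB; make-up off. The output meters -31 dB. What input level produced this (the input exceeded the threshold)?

The compressed level sits -31 − (-35) = 4 dB over threshold.
Undo the ratio: input overshoot = 4 × 5 = 20 dB, giving input = -15 dB.

-15 dB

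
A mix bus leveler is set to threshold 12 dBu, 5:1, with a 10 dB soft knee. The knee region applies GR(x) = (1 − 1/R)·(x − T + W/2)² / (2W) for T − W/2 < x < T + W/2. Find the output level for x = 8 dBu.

7.96 dBu

x − T + W/2 = 8 − 12 + 5 = 1.
GR = (1 − 1/5) × 1² / 20 = 0.8 × 1 / 20 = 0.04 dB.
Output = 8 − 0.04 = 7.96 dBu.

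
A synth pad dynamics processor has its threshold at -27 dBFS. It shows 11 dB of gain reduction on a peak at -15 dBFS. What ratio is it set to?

12:1

Input overshoot = -15 − (-27) = 12 dB.
Output overshoot = 12 − 11 = 1 dB.
Ratio = input overshoot / output overshoot = 12 / 1 = 12.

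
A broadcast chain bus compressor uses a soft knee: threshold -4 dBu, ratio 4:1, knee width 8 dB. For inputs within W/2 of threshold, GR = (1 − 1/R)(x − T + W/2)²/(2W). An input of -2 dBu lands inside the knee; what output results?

x − T + W/2 = -2 − (-4) + 4 = 6.
GR = (1 − 1/4) × 6² / 16 = 0.75 × 36 / 16 = 1.6875 dB.
Output = -2 − 1.6875 = -3.6875 dBu.

-3.6875 dBu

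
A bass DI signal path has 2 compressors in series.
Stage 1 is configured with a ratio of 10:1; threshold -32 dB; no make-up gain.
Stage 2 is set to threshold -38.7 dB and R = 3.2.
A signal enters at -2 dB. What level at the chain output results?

Stage 1: -2 dB is 30 dB over -32 dB; at 10:1 that becomes 3 dB over, giving -29 dB.
Stage 2: 9.7 dB above -38.7 dB, reduced 3.2:1 to 3.03125 dB above → -35.66875 dB.

-35.66875 dB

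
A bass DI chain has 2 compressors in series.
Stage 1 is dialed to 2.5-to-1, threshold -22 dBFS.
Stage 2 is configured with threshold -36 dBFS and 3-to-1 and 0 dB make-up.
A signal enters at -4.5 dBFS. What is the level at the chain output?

-29 dBFS

Stage 1: 17.5 dB above -22 dBFS, reduced 2.5:1 to 7 dB above → -15 dBFS.
Stage 2: overshoot 21 dB → 21/3 = 7 dB → -29 dBFS.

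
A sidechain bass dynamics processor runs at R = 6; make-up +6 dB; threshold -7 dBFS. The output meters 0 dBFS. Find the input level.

Before make-up, the level was 0 − 6 = -6 dBFS.
The compressed level sits -6 − (-7) = 1 dB over threshold.
Input overshoot = R × output overshoot = 6 dB → input = -7 + 6 = -1 dBFS.

-1 dBFS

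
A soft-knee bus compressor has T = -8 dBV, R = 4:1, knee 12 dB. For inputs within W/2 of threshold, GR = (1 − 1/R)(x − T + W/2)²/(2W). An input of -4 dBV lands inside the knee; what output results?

-7.125 dBV

x − T + W/2 = -4 − (-8) + 6 = 10.
GR = (1 − 1/4) × 10² / 24 = 0.75 × 100 / 24 = 3.125 dB.
Output = -4 − 3.125 = -7.125 dBV.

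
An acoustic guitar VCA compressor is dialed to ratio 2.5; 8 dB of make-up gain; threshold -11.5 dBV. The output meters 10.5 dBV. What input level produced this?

23.5 dBV

Before make-up, the level was 10.5 − 8 = 2.5 dBV.
Post-compression overshoot = 2.5 − (-11.5) = 14 dB.
Input overshoot = R × output overshoot = 35 dB → input = -11.5 + 35 = 23.5 dBV.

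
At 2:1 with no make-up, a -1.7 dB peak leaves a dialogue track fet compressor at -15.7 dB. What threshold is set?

-29.7 dB

Gain reduction = -1.7 − (-15.7) = 14 dB; output overshoot = GR / (R − 1) = 14 / 1 = 14 dB.
Threshold = output − output overshoot = -15.7 − 14 = -29.7 dB.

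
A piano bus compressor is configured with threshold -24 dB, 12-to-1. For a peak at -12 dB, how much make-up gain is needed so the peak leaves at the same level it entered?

11 dB

The peak compresses to -24 + 12/12 = -23 dB.
To reach -12 dB requires -12 − (-23) = 11 dB of make-up.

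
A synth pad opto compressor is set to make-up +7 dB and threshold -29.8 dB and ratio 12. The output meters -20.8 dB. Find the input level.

-5.8 dB

Before make-up, the level was -20.8 − 7 = -27.8 dB.
That's 2 dB above the -29.8 dB threshold.
Undo the ratio: input overshoot = 2 × 12 = 24 dB, giving input = -5.8 dB.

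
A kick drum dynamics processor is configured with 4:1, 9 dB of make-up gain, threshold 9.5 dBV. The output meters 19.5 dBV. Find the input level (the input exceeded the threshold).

Stripping the +9 dB make-up gives 10.5 dBV at the gain stage.
That's 1 dB above the 9.5 dBV threshold.
Input overshoot = R × output overshoot = 4 dB → input = 9.5 + 4 = 13.5 dBV.

13.5 dBV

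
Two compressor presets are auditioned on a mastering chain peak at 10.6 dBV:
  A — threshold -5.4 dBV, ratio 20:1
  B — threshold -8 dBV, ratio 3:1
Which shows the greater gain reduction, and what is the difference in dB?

A: 16 dB over, compressed to 0.8 dB over, so 15.2 dB of GR.
B: 18.6 dB over, compressed to 6.2 dB over, so 12.4 dB of GR.
Difference: 2.8 dB in favour of A.

A, by 2.8 dB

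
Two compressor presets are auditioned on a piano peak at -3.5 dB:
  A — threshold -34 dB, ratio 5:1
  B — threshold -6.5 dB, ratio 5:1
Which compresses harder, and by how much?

A: overshoot 30.5 dB → output overshoot 6.1 dB → GR 24.4 dB.
B: overshoot 3 dB → output overshoot 0.6 dB → GR 2.4 dB.
A reduces 22 dB more.

A, by 22 dB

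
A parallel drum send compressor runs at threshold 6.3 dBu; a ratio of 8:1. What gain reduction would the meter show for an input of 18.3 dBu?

10.5 dB

18.3 dBu exceeds the threshold by 12 dB.
A 8:1 ratio leaves 1.5 dB of that excess.
Gain reduction = 12 − 1.5 = 10.5 dB.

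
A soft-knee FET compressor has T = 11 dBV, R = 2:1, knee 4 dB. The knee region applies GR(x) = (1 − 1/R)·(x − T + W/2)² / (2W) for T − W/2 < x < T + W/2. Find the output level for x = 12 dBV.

11.4375 dBV

x − T + W/2 = 12 − 11 + 2 = 3.
GR = (1 − 1/2) × 3² / 8 = 0.5 × 9 / 8 = 0.5625 dB.
Output = 12 − 0.5625 = 11.4375 dBV.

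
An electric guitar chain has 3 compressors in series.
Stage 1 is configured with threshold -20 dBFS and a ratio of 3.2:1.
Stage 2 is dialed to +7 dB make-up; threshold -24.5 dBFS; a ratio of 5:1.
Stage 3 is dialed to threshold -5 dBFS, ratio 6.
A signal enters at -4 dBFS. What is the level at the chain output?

-15.6 dBFS

Stage 1: -4 dBFS is 16 dB over -20 dBFS; at 3.2:1 that becomes 5 dB over, giving -15 dBFS.
Stage 2: 9.5 dB above -24.5 dBFS, reduced 5:1 to 1.9 dB above → -22.6 dBFS; +7 dB make-up → -15.6 dBFS.
Stage 3: -15.6 dBFS ≤ -5 dBFS, so stage 3 doesn't engage; output -15.6 dBFS.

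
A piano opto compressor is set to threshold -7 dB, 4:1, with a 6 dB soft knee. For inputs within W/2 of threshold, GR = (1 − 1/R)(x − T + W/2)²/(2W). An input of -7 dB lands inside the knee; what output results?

x − T + W/2 = -7 − (-7) + 3 = 3.
GR = (1 − 1/4) × 3² / 12 = 0.75 × 9 / 12 = 0.5625 dB.
Output = -7 − 0.5625 = -7.5625 dB.

-7.5625 dB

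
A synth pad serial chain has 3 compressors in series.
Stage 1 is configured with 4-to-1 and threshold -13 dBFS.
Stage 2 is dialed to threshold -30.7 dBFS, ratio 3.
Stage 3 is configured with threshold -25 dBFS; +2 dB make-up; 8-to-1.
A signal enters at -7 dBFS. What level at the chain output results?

-22.9125 dBFS

Stage 1: -7 dBFS is 6 dB over -13 dBFS; at 4:1 that becomes 1.5 dB over, giving -11.5 dBFS.
Stage 2: -11.5 dBFS is 19.2 dB over -30.7 dBFS; at 3:1 that becomes 6.4 dB over, giving -24.3 dBFS.
Stage 3: overshoot 0.7 dB → 0.7/8 = 0.0875 dB → -24.9125 dBFS; +2 dB make-up → -22.9125 dBFS.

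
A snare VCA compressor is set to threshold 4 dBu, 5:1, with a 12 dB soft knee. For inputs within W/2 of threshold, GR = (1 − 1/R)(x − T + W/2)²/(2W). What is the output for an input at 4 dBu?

x − T + W/2 = 4 − 4 + 6 = 6.
GR = (1 − 1/5) × 6² / 24 = 0.8 × 36 / 24 = 1.2 dB.
Output = 4 − 1.2 = 2.8 dBu.

2.8 dBu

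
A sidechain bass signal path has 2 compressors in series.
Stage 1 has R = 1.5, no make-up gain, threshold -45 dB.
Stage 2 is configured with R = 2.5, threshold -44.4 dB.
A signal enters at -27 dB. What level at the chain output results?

Stage 1: -27 dB is 18 dB over -45 dB; at 1.5:1 that becomes 12 dB over, giving -33 dB.
Stage 2: overshoot 11.4 dB → 11.4/2.5 = 4.56 dB → -39.84 dB.

-39.84 dB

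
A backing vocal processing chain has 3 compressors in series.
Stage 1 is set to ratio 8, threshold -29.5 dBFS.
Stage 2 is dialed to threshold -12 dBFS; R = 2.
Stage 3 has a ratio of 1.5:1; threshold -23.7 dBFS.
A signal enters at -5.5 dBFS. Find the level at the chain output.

-26.5 dBFS

Stage 1: overshoot 24 dB → 24/8 = 3 dB → -26.5 dBFS.
Stage 2: below threshold (-26.5 ≤ -12); passes unchanged; output -26.5 dBFS.
Stage 3: below threshold (-26.5 ≤ -23.7); passes unchanged; output -26.5 dBFS.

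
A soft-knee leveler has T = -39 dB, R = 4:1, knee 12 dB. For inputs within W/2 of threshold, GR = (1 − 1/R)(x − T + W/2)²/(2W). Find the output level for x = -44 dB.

x − T + W/2 = -44 − (-39) + 6 = 1.
GR = (1 − 1/4) × 1² / 24 = 0.75 × 1 / 24 = 0.03125 dB.
Output = -44 − 0.03125 = -44.03125 dB.

-44.03125 dB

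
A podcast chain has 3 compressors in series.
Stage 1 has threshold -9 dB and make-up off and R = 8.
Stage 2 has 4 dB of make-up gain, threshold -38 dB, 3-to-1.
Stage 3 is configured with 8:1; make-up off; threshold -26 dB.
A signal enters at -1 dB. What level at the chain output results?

-25.75 dB

Stage 1: 8 dB above -9 dB, reduced 8:1 to 1 dB above → -8 dB.
Stage 2: 30 dB above -38 dB, reduced 3:1 to 10 dB above → -28 dB; +4 dB make-up → -24 dB.
Stage 3: -24 dB is 2 dB over -26 dB; at 8:1 that becomes 0.25 dB over, giving -25.75 dB.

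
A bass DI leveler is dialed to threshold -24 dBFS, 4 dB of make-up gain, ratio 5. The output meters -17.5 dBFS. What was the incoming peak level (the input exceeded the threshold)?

Remove make-up: -17.5 − 4 = -21.5 dBFS.
Post-compression overshoot = -21.5 − (-24) = 2.5 dB.
Before 5:1 compression the overshoot was 2.5 × 5 = 12.5 dB, so input = -24 + 12.5 = -11.5 dBFS.

-11.5 dBFS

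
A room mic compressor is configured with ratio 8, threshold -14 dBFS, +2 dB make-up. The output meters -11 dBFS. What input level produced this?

-6 dBFS

Stripping the +2 dB make-up gives -13 dBFS at the gain stage.
Post-compression overshoot = -13 − (-14) = 1 dB.
Before 8:1 compression the overshoot was 1 × 8 = 8 dB, so input = -14 + 8 = -6 dBFS.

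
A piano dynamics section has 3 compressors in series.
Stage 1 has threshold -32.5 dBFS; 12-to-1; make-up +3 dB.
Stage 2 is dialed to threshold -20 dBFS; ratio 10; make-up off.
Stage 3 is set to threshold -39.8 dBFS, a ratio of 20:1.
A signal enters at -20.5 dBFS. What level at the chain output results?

-39.235 dBFS

Stage 1: 12 dB above -32.5 dBFS, reduced 12:1 to 1 dB above → -31.5 dBFS; +3 dB make-up → -28.5 dBFS.
Stage 2: -28.5 dBFS ≤ -20 dBFS, so stage 2 doesn't engage; output -28.5 dBFS.
Stage 3: overshoot 11.3 dB → 11.3/20 = 0.565 dB → -39.235 dBFS.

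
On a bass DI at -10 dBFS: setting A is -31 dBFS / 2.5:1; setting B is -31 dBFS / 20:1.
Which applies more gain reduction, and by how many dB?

B, by 7.35 dB

A: GR = 21 − 21/2.5 = 12.6 dB.
B: GR = 21 − 21/20 = 19.95 dB.
Difference: 7.35 dB in favour of B.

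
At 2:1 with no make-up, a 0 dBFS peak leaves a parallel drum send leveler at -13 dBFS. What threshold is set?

-26 dBFS

Let T be the threshold. Output overshoot = (input overshoot)/R, so -13 − T = (0 − T)/2.
2·(-13 − T) = 0 − T → 1·T = -26 − 0 = -26.
T = -26/1 = -26 dBFS.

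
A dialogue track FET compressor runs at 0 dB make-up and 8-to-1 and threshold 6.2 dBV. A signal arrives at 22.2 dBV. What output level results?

8.2 dBV

22.2 dBV sits 16 dB over threshold.
At 8:1 the overshoot is divided by 8, leaving 2 dB above threshold.
Output = 6.2 + 2 = 8.2 dBV.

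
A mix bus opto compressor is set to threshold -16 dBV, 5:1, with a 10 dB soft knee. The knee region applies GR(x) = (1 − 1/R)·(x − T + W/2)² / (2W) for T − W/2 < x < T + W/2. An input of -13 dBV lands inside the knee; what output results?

x − T + W/2 = -13 − (-16) + 5 = 8.
GR = (1 − 1/5) × 8² / 20 = 0.8 × 64 / 20 = 2.56 dB.
Output = -13 − 2.56 = -15.56 dBV.

-15.56 dBV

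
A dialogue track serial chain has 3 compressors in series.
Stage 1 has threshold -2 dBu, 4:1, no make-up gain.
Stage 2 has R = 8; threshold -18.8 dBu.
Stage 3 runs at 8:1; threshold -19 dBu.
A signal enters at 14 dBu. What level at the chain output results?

-18.65 dBu

Stage 1: 14 dBu is 16 dB over -2 dBu; at 4:1 that becomes 4 dB over, giving 2 dBu.
Stage 2: 2 dBu is 20.8 dB over -18.8 dBu; at 8:1 that becomes 2.6 dB over, giving -16.2 dBu.
Stage 3: -16.2 dBu is 2.8 dB over -19 dBu; at 8:1 that becomes 0.35 dB over, giving -18.65 dBu.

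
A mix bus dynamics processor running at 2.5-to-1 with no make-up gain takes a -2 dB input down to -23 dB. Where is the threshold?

-37 dB

Let T be the threshold. Output overshoot = (input overshoot)/R, so -23 − T = (-2 − T)/2.5.
2.5·(-23 − T) = -2 − T → 1.5·T = -57.5 − (-2) = -55.5.
T = -55.5/1.5 = -37 dB.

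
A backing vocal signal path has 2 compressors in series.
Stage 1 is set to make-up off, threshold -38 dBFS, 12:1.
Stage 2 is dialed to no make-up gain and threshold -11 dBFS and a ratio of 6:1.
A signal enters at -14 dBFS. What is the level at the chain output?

-36 dBFS

Stage 1: -14 dBFS is 24 dB over -38 dBFS; at 12:1 that becomes 2 dB over, giving -36 dBFS.
Stage 2: below threshold (-36 ≤ -11); passes unchanged; output -36 dBFS.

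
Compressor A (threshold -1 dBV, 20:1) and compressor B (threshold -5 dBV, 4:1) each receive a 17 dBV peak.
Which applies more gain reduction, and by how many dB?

A: GR = 18 − 18/20 = 17.1 dB.
B: GR = 22 − 22/4 = 16.5 dB.
Difference: 0.6 dB in favour of A.

A, by 0.6 dB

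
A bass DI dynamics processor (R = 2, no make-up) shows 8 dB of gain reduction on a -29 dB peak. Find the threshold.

-45 dB

Gain reduction = -29 − (-37) = 8 dB; output overshoot = GR / (R − 1) = 8 / 1 = 8 dB.
Threshold = output − output overshoot = -37 − 8 = -45 dB.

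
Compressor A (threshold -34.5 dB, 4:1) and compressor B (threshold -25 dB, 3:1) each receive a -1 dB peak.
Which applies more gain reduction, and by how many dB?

A: GR = 33.5 − 33.5/4 = 25.125 dB.
B: GR = 24 − 24/3 = 16 dB.
A reduces 9.125 dB more.

A, by 9.125 dB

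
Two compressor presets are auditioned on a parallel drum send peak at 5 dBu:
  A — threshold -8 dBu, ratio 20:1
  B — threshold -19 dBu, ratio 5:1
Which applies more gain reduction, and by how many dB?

B, by 6.85 dB

A: 13 dB over, compressed to 0.65 dB over, so 12.35 dB of GR.
B: 24 dB over, compressed to 4.8 dB over, so 19.2 dB of GR.
Difference: 6.85 dB in favour of B.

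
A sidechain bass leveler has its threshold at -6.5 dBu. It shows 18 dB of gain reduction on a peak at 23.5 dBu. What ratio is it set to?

2.5:1

Input overshoot = 23.5 − (-6.5) = 30 dB.
Output overshoot = 30 − 18 = 12 dB.
Ratio = input overshoot / output overshoot = 30 / 12 = 2.5.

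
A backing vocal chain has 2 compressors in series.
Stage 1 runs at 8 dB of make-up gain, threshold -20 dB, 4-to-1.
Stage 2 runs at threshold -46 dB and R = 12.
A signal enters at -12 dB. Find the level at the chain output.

Stage 1: 8 dB above -20 dB, reduced 4:1 to 2 dB above → -18 dB; +8 dB make-up → -10 dB.
Stage 2: -10 dB is 36 dB over -46 dB; at 12:1 that becomes 3 dB over, giving -43 dB.

-43 dB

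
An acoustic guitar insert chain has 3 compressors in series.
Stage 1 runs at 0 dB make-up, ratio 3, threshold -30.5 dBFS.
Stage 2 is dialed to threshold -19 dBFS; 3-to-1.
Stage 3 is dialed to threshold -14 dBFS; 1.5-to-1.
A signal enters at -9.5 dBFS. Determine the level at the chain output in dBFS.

-23.5 dBFS

Stage 1: overshoot 21 dB → 21/3 = 7 dB → -23.5 dBFS.
Stage 2: -23.5 dBFS ≤ -19 dBFS, so stage 2 doesn't engage; output -23.5 dBFS.
Stage 3: -23.5 dBFS ≤ -14 dBFS, so stage 3 doesn't engage; output -23.5 dBFS.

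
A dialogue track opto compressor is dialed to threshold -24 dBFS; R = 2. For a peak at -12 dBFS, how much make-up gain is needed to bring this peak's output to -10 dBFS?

Without make-up, output = threshold + overshoot/2 = -24 + 6 = -18 dBFS.
Gap to target: 8 dB.

8 dB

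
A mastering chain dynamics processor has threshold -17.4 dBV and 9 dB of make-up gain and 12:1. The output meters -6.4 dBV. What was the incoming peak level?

6.6 dBV

Stripping the +9 dB make-up gives -15.4 dBV at the gain stage.
Post-compression overshoot = -15.4 − (-17.4) = 2 dB.
Before 12:1 compression the overshoot was 2 × 12 = 24 dB, so input = -17.4 + 24 = 6.6 dBV.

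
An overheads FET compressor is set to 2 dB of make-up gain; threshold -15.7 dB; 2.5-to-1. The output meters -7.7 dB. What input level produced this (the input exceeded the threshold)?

-0.7 dB

Stripping the +2 dB make-up gives -9.7 dB at the gain stage.
That's 6 dB above the -15.7 dB threshold.
Input overshoot = R × output overshoot = 15 dB → input = -15.7 + 15 = -0.7 dB.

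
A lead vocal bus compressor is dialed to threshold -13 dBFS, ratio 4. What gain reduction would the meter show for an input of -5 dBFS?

The signal is 8 dB above threshold.
A 4:1 ratio leaves 2 dB of that excess.
Gain reduction = 8 − 2 = 6 dB.

6 dB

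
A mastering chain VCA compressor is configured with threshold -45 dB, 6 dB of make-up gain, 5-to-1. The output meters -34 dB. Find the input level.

Stripping the +6 dB make-up gives -40 dB at the gain stage.
That's 5 dB above the -45 dB threshold.
Before 5:1 compression the overshoot was 5 × 5 = 25 dB, so input = -45 + 25 = -20 dB.

-20 dB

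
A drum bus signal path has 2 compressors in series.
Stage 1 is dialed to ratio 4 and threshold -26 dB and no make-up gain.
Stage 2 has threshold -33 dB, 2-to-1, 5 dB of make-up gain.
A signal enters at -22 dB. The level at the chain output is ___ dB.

-24 dB

Stage 1: overshoot 4 dB → 4/4 = 1 dB → -25 dB.
Stage 2: -25 dB is 8 dB over -33 dB; at 2:1 that becomes 4 dB over, giving -29 dB; +5 dB make-up → -24 dB.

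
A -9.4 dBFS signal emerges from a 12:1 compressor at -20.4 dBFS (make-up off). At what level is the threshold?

Input is 12 dB above T (since output overshoot × R = input overshoot: (-20.4 − T)·12 = -9.4 − T gives T = -21.4 dBFS).
Check: -21.4 + (-9.4 − (-21.4))/12 = -21.4 + 1 = -20.4 dBFS. ✓

-21.4 dBFS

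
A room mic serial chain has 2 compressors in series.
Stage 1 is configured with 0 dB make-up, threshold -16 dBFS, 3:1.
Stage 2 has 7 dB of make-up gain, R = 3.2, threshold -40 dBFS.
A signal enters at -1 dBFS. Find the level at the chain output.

-23.9375 dBFS

Stage 1: 15 dB above -16 dBFS, reduced 3:1 to 5 dB above → -11 dBFS.
Stage 2: -11 dBFS is 29 dB over -40 dBFS; at 3.2:1 that becomes 9.0625 dB over, giving -30.9375 dBFS; +7 dB make-up → -23.9375 dBFS.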